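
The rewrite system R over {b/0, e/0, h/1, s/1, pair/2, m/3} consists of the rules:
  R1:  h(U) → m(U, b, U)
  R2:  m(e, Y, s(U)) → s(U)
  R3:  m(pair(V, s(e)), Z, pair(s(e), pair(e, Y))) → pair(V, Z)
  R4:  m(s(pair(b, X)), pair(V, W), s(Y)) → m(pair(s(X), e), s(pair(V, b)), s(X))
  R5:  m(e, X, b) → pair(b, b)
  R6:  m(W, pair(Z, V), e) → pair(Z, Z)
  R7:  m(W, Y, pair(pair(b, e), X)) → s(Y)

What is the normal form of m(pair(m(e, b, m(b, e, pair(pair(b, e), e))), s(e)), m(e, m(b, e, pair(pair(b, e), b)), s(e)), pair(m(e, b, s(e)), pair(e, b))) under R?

1. m(pair(m(e, b, m(b, e, pair(pair(b, e), e))), s(e)), m(e, m(b, e, pair(pair(b, e), b)), s(e)), pair(m(e, b, s(e)), pair(e, b)))  →  m(pair(m(e, b, s(e)), s(e)), m(e, m(b, e, pair(pair(b, e), b)), s(e)), pair(m(e, b, s(e)), pair(e, b)))   [R7 at 1.1.3]
2. m(pair(m(e, b, s(e)), s(e)), m(e, m(b, e, pair(pair(b, e), b)), s(e)), pair(m(e, b, s(e)), pair(e, b)))  →  m(pair(s(e), s(e)), m(e, m(b, e, pair(pair(b, e), b)), s(e)), pair(m(e, b, s(e)), pair(e, b)))   [R2 at 1.1]
3. m(pair(s(e), s(e)), m(e, m(b, e, pair(pair(b, e), b)), s(e)), pair(m(e, b, s(e)), pair(e, b)))  →  m(pair(s(e), s(e)), s(e), pair(m(e, b, s(e)), pair(e, b)))   [R2 at 2]
4. m(pair(s(e), s(e)), s(e), pair(m(e, b, s(e)), pair(e, b)))  →  m(pair(s(e), s(e)), s(e), pair(s(e), pair(e, b)))   [R2 at 3.1]
5. m(pair(s(e), s(e)), s(e), pair(s(e), pair(e, b)))  →  pair(s(e), s(e))   [R3 at ε]

pair(s(e), s(e))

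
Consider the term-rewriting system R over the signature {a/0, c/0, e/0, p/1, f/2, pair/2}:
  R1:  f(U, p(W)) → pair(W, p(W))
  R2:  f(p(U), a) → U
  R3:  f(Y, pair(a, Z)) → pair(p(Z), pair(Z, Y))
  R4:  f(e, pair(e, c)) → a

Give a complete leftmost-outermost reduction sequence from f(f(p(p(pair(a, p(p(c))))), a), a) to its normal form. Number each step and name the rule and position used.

pair(a, p(p(c)))

1. f(f(p(p(pair(a, p(p(c))))), a), a)  →  f(p(pair(a, p(p(c)))), a)   [R2 at 1]
2. f(p(pair(a, p(p(c)))), a)  →  pair(a, p(p(c)))   [R2 at ε]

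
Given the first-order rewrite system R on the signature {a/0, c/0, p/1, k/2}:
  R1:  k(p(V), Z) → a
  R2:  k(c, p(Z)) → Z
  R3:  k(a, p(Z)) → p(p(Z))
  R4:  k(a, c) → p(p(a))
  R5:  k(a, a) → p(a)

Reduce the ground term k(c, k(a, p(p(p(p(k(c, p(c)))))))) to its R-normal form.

1. k(c, k(a, p(p(p(p(k(c, p(c))))))))  →  k(c, p(p(p(p(p(k(c, p(c))))))))   [R3 at 2]
2. k(c, p(p(p(p(p(k(c, p(c))))))))  →  p(p(p(p(k(c, p(c))))))   [R2 at ε]
3. p(p(p(p(k(c, p(c))))))  →  p(p(p(p(c))))   [R2 at 1.1.1.1]

p(p(p(p(c))))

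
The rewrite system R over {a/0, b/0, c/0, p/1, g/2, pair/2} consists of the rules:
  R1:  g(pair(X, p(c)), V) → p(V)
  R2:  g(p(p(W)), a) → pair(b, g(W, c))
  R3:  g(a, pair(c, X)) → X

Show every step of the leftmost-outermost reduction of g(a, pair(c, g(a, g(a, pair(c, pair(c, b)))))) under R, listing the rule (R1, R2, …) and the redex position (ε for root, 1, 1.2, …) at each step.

b

1. g(a, pair(c, g(a, g(a, pair(c, pair(c, b))))))  →  g(a, g(a, pair(c, pair(c, b))))   [R3 at ε]
2. g(a, g(a, pair(c, pair(c, b))))  →  g(a, pair(c, b))   [R3 at 2]
3. g(a, pair(c, b))  →  b   [R3 at ε]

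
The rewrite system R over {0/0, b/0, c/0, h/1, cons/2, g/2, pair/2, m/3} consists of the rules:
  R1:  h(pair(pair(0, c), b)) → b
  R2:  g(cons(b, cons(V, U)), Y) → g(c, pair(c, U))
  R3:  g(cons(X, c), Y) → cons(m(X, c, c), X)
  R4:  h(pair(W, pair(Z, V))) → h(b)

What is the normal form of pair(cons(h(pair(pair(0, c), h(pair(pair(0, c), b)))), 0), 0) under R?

pair(cons(b, 0), 0)

1. pair(cons(h(pair(pair(0, c), h(pair(pair(0, c), b)))), 0), 0)  →  pair(cons(h(pair(pair(0, c), b)), 0), 0)   [R1 at 1.1.1.2]
2. pair(cons(h(pair(pair(0, c), b)), 0), 0)  →  pair(cons(b, 0), 0)   [R1 at 1.1]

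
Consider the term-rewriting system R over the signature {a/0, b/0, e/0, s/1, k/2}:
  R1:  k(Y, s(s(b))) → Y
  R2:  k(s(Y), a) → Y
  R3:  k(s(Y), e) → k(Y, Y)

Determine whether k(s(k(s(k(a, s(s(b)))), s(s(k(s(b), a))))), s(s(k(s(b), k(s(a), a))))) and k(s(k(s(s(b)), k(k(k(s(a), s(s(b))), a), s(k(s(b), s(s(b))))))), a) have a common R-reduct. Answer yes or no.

Reduce t₁ = k(s(k(s(k(a, s(s(b)))), s(s(k(s(b), a))))), s(s(k(s(b), k(s(a), a))))):
1. k(s(k(s(k(a, s(s(b)))), s(s(k(s(b), a))))), s(s(k(s(b), k(s(a), a)))))  →  k(s(k(s(a), s(s(k(s(b), a))))), s(s(k(s(b), k(s(a), a)))))   [R1 at 1.1.1.1]
2. k(s(k(s(a), s(s(k(s(b), a))))), s(s(k(s(b), k(s(a), a)))))  →  k(s(k(s(a), s(s(b)))), s(s(k(s(b), k(s(a), a)))))   [R2 at 1.1.2.1.1]
3. k(s(k(s(a), s(s(b)))), s(s(k(s(b), k(s(a), a)))))  →  k(s(s(a)), s(s(k(s(b), k(s(a), a)))))   [R1 at 1.1]
4. k(s(s(a)), s(s(k(s(b), k(s(a), a)))))  →  k(s(s(a)), s(s(k(s(b), a))))   [R2 at 2.1.1.2]
5. k(s(s(a)), s(s(k(s(b), a))))  →  k(s(s(a)), s(s(b)))   [R2 at 2.1.1]
6. k(s(s(a)), s(s(b)))  →  s(s(a))   [R1 at ε]

Reduce t₂ = k(s(k(s(s(b)), k(k(k(s(a), s(s(b))), a), s(k(s(b), s(s(b))))))), a):
1. k(s(k(s(s(b)), k(k(k(s(a), s(s(b))), a), s(k(s(b), s(s(b))))))), a)  →  k(s(s(b)), k(k(k(s(a), s(s(b))), a), s(k(s(b), s(s(b))))))   [R2 at ε]
2. k(s(s(b)), k(k(k(s(a), s(s(b))), a), s(k(s(b), s(s(b))))))  →  k(s(s(b)), k(k(s(a), a), s(k(s(b), s(s(b))))))   [R1 at 2.1.1]
3. k(s(s(b)), k(k(s(a), a), s(k(s(b), s(s(b))))))  →  k(s(s(b)), k(a, s(k(s(b), s(s(b))))))   [R2 at 2.1]
4. k(s(s(b)), k(a, s(k(s(b), s(s(b))))))  →  k(s(s(b)), k(a, s(s(b))))   [R1 at 2.2.1]
5. k(s(s(b)), k(a, s(s(b))))  →  k(s(s(b)), a)   [R1 at 2]
6. k(s(s(b)), a)  →  s(b)   [R2 at ε]

no — NF(t₁) = s(s(a)), NF(t₂) = s(b)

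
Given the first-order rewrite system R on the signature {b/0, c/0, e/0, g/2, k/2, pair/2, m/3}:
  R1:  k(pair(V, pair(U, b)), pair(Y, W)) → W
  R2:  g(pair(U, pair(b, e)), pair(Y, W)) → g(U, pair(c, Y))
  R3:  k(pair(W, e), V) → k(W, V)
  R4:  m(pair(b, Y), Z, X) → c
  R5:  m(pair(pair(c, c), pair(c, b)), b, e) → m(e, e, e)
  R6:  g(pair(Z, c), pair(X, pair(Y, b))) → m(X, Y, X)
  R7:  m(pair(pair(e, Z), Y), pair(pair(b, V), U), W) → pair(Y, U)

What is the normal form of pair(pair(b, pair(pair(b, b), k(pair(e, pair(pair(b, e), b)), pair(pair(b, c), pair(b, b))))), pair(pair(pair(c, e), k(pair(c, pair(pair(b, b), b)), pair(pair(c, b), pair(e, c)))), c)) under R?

1. pair(pair(b, pair(pair(b, b), k(pair(e, pair(pair(b, e), b)), pair(pair(b, c), pair(b, b))))), pair(pair(pair(c, e), k(pair(c, pair(pair(b, b), b)), pair(pair(c, b), pair(e, c)))), c))  →  pair(pair(b, pair(pair(b, b), pair(b, b))), pair(pair(pair(c, e), k(pair(c, pair(pair(b, b), b)), pair(pair(c, b), pair(e, c)))), c))   [R1 at 1.2.2]
2. pair(pair(b, pair(pair(b, b), pair(b, b))), pair(pair(pair(c, e), k(pair(c, pair(pair(b, b), b)), pair(pair(c, b), pair(e, c)))), c))  →  pair(pair(b, pair(pair(b, b), pair(b, b))), pair(pair(pair(c, e), pair(e, c)), c))   [R1 at 2.1.2]

pair(pair(b, pair(pair(b, b), pair(b, b))), pair(pair(pair(c, e), pair(e, c)), c))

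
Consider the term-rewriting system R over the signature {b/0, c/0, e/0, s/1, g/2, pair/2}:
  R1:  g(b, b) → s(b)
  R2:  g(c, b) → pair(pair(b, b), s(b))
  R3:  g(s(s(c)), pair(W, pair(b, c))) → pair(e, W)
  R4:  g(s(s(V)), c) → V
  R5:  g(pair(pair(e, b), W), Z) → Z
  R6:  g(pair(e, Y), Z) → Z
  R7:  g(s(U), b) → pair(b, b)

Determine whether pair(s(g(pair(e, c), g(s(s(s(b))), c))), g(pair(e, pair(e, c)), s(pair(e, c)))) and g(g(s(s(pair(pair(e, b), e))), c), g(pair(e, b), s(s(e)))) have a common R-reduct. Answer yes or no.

Reduce t₁ = pair(s(g(pair(e, c), g(s(s(s(b))), c))), g(pair(e, pair(e, c)), s(pair(e, c)))):
1. pair(s(g(pair(e, c), g(s(s(s(b))), c))), g(pair(e, pair(e, c)), s(pair(e, c))))  →  pair(s(g(s(s(s(b))), c)), g(pair(e, pair(e, c)), s(pair(e, c))))   [R6 at 1.1]
2. pair(s(g(s(s(s(b))), c)), g(pair(e, pair(e, c)), s(pair(e, c))))  →  pair(s(s(b)), g(pair(e, pair(e, c)), s(pair(e, c))))   [R4 at 1.1]
3. pair(s(s(b)), g(pair(e, pair(e, c)), s(pair(e, c))))  →  pair(s(s(b)), s(pair(e, c)))   [R6 at 2]

Reduce t₂ = g(g(s(s(pair(pair(e, b), e))), c), g(pair(e, b), s(s(e)))):
1. g(g(s(s(pair(pair(e, b), e))), c), g(pair(e, b), s(s(e))))  →  g(pair(pair(e, b), e), g(pair(e, b), s(s(e))))   [R4 at 1]
2. g(pair(pair(e, b), e), g(pair(e, b), s(s(e))))  →  g(pair(e, b), s(s(e)))   [R5 at ε]
3. g(pair(e, b), s(s(e)))  →  s(s(e))   [R6 at ε]

no — NF(t₁) = pair(s(s(b)), s(pair(e, c))), NF(t₂) = s(s(e))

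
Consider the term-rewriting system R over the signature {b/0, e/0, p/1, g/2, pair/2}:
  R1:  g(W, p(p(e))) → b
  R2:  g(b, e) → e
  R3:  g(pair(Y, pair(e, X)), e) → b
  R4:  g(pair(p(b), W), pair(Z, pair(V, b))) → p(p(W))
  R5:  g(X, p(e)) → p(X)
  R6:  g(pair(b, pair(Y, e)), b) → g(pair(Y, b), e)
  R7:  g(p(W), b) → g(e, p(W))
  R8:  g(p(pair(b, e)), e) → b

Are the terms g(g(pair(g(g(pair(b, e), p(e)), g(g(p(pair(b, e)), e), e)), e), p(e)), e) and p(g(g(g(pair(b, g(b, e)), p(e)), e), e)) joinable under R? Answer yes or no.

no — NF(t₁) = b, NF(t₂) = p(e)

Reduce t₁ = g(g(pair(g(g(pair(b, e), p(e)), g(g(p(pair(b, e)), e), e)), e), p(e)), e):
1. g(g(pair(g(g(pair(b, e), p(e)), g(g(p(pair(b, e)), e), e)), e), p(e)), e)  →  g(p(pair(g(g(pair(b, e), p(e)), g(g(p(pair(b, e)), e), e)), e)), e)   [R5 at 1]
2. g(p(pair(g(g(pair(b, e), p(e)), g(g(p(pair(b, e)), e), e)), e)), e)  →  g(p(pair(g(p(pair(b, e)), g(g(p(pair(b, e)), e), e)), e)), e)   [R5 at 1.1.1.1]
3. g(p(pair(g(p(pair(b, e)), g(g(p(pair(b, e)), e), e)), e)), e)  →  g(p(pair(g(p(pair(b, e)), g(b, e)), e)), e)   [R8 at 1.1.1.2.1]
4. g(p(pair(g(p(pair(b, e)), g(b, e)), e)), e)  →  g(p(pair(g(p(pair(b, e)), e), e)), e)   [R2 at 1.1.1.2]
5. g(p(pair(g(p(pair(b, e)), e), e)), e)  →  g(p(pair(b, e)), e)   [R8 at 1.1.1]
6. g(p(pair(b, e)), e)  →  b   [R8 at ε]

Reduce t₂ = p(g(g(g(pair(b, g(b, e)), p(e)), e), e)):
1. p(g(g(g(pair(b, g(b, e)), p(e)), e), e))  →  p(g(g(p(pair(b, g(b, e))), e), e))   [R5 at 1.1.1]
2. p(g(g(p(pair(b, g(b, e))), e), e))  →  p(g(g(p(pair(b, e)), e), e))   [R2 at 1.1.1.1.2]
3. p(g(g(p(pair(b, e)), e), e))  →  p(g(b, e))   [R8 at 1.1]
4. p(g(b, e))  →  p(e)   [R2 at 1]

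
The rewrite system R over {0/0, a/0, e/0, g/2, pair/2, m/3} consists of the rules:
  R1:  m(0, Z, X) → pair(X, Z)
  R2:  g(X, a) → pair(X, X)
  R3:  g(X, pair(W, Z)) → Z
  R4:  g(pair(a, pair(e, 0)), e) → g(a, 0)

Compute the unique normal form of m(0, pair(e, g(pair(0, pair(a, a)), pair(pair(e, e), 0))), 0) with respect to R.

1. m(0, pair(e, g(pair(0, pair(a, a)), pair(pair(e, e), 0))), 0)  →  pair(0, pair(e, g(pair(0, pair(a, a)), pair(pair(e, e), 0))))   [R1 at ε]
2. pair(0, pair(e, g(pair(0, pair(a, a)), pair(pair(e, e), 0))))  →  pair(0, pair(e, 0))   [R3 at 2.2]

pair(0, pair(e, 0))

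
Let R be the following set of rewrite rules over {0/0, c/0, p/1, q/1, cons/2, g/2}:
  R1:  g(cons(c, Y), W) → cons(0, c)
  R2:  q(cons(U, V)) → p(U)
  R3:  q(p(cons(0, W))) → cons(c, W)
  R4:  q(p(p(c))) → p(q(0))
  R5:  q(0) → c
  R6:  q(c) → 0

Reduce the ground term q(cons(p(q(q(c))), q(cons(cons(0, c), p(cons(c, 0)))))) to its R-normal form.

1. q(cons(p(q(q(c))), q(cons(cons(0, c), p(cons(c, 0))))))  →  p(p(q(q(c))))   [R2 at ε]
2. p(p(q(q(c))))  →  p(p(q(0)))   [R6 at 1.1.1]
3. p(p(q(0)))  →  p(p(c))   [R5 at 1.1]

p(p(c))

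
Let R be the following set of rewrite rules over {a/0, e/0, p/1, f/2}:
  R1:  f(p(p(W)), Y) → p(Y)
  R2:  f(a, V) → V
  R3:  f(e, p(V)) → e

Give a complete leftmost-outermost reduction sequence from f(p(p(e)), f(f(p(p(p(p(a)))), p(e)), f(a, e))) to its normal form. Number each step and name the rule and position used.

p(p(e))

1. f(p(p(e)), f(f(p(p(p(p(a)))), p(e)), f(a, e)))  →  p(f(f(p(p(p(p(a)))), p(e)), f(a, e)))   [R1 at ε]
2. p(f(f(p(p(p(p(a)))), p(e)), f(a, e)))  →  p(f(p(p(e)), f(a, e)))   [R1 at 1.1]
3. p(f(p(p(e)), f(a, e)))  →  p(p(f(a, e)))   [R1 at 1]
4. p(p(f(a, e)))  →  p(p(e))   [R2 at 1.1]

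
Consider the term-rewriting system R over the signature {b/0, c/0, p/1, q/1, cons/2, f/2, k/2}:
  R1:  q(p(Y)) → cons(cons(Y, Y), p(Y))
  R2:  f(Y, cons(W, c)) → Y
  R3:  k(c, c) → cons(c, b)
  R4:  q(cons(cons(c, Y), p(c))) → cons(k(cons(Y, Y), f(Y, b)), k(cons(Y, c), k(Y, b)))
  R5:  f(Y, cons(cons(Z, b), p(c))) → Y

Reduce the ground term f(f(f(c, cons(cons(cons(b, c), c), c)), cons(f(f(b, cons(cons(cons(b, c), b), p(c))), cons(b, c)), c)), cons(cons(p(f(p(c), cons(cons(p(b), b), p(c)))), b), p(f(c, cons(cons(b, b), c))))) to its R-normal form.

1. f(f(f(c, cons(cons(cons(b, c), c), c)), cons(f(f(b, cons(cons(cons(b, c), b), p(c))), cons(b, c)), c)), cons(cons(p(f(p(c), cons(cons(p(b), b), p(c)))), b), p(f(c, cons(cons(b, b), c)))))  →  f(f(c, cons(cons(cons(b, c), c), c)), cons(cons(p(f(p(c), cons(cons(p(b), b), p(c)))), b), p(f(c, cons(cons(b, b), c)))))   [R2 at 1]
2. f(f(c, cons(cons(cons(b, c), c), c)), cons(cons(p(f(p(c), cons(cons(p(b), b), p(c)))), b), p(f(c, cons(cons(b, b), c)))))  →  f(c, cons(cons(p(f(p(c), cons(cons(p(b), b), p(c)))), b), p(f(c, cons(cons(b, b), c)))))   [R2 at 1]
3. f(c, cons(cons(p(f(p(c), cons(cons(p(b), b), p(c)))), b), p(f(c, cons(cons(b, b), c)))))  →  f(c, cons(cons(p(p(c)), b), p(f(c, cons(cons(b, b), c)))))   [R5 at 2.1.1.1]
4. f(c, cons(cons(p(p(c)), b), p(f(c, cons(cons(b, b), c)))))  →  f(c, cons(cons(p(p(c)), b), p(c)))   [R2 at 2.2.1]
5. f(c, cons(cons(p(p(c)), b), p(c)))  →  c   [R5 at ε]

c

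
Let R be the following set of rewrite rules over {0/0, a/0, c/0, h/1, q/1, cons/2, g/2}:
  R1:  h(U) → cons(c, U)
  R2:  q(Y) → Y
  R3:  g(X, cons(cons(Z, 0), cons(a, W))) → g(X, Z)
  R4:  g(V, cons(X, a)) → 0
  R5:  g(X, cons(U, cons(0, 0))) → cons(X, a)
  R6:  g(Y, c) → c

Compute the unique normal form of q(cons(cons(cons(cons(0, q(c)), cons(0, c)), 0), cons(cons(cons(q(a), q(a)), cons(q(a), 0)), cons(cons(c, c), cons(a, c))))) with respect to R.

cons(cons(cons(cons(0, c), cons(0, c)), 0), cons(cons(cons(a, a), cons(a, 0)), cons(cons(c, c), cons(a, c))))

1. q(cons(cons(cons(cons(0, q(c)), cons(0, c)), 0), cons(cons(cons(q(a), q(a)), cons(q(a), 0)), cons(cons(c, c), cons(a, c)))))  →  cons(cons(cons(cons(0, q(c)), cons(0, c)), 0), cons(cons(cons(q(a), q(a)), cons(q(a), 0)), cons(cons(c, c), cons(a, c))))   [R2 at ε]
2. cons(cons(cons(cons(0, q(c)), cons(0, c)), 0), cons(cons(cons(q(a), q(a)), cons(q(a), 0)), cons(cons(c, c), cons(a, c))))  →  cons(cons(cons(cons(0, c), cons(0, c)), 0), cons(cons(cons(q(a), q(a)), cons(q(a), 0)), cons(cons(c, c), cons(a, c))))   [R2 at 1.1.1.2]
3. cons(cons(cons(cons(0, c), cons(0, c)), 0), cons(cons(cons(q(a), q(a)), cons(q(a), 0)), cons(cons(c, c), cons(a, c))))  →  cons(cons(cons(cons(0, c), cons(0, c)), 0), cons(cons(cons(a, q(a)), cons(q(a), 0)), cons(cons(c, c), cons(a, c))))   [R2 at 2.1.1.1]
4. cons(cons(cons(cons(0, c), cons(0, c)), 0), cons(cons(cons(a, q(a)), cons(q(a), 0)), cons(cons(c, c), cons(a, c))))  →  cons(cons(cons(cons(0, c), cons(0, c)), 0), cons(cons(cons(a, a), cons(q(a), 0)), cons(cons(c, c), cons(a, c))))   [R2 at 2.1.1.2]
5. cons(cons(cons(cons(0, c), cons(0, c)), 0), cons(cons(cons(a, a), cons(q(a), 0)), cons(cons(c, c), cons(a, c))))  →  cons(cons(cons(cons(0, c), cons(0, c)), 0), cons(cons(cons(a, a), cons(a, 0)), cons(cons(c, c), cons(a, c))))   [R2 at 2.1.2.1]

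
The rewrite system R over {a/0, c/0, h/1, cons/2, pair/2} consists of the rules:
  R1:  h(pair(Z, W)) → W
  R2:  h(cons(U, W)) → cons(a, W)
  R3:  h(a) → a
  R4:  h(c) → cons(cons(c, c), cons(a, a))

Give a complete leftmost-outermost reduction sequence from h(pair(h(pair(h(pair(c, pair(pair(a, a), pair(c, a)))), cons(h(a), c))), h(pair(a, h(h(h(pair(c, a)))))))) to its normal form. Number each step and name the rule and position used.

a

1. h(pair(h(pair(h(pair(c, pair(pair(a, a), pair(c, a)))), cons(h(a), c))), h(pair(a, h(h(h(pair(c, a))))))))  →  h(pair(a, h(h(h(pair(c, a))))))   [R1 at ε]
2. h(pair(a, h(h(h(pair(c, a))))))  →  h(h(h(pair(c, a))))   [R1 at ε]
3. h(h(h(pair(c, a))))  →  h(h(a))   [R1 at 1.1]
4. h(h(a))  →  h(a)   [R3 at 1]
5. h(a)  →  a   [R3 at ε]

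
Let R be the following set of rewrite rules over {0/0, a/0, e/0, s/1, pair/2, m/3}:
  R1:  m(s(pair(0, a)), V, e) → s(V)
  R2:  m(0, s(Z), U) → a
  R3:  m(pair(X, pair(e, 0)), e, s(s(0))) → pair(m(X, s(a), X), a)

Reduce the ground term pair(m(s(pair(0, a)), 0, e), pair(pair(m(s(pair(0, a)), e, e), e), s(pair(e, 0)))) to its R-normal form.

pair(s(0), pair(pair(s(e), e), s(pair(e, 0))))

1. pair(m(s(pair(0, a)), 0, e), pair(pair(m(s(pair(0, a)), e, e), e), s(pair(e, 0))))  →  pair(s(0), pair(pair(m(s(pair(0, a)), e, e), e), s(pair(e, 0))))   [R1 at 1]
2. pair(s(0), pair(pair(m(s(pair(0, a)), e, e), e), s(pair(e, 0))))  →  pair(s(0), pair(pair(s(e), e), s(pair(e, 0))))   [R1 at 2.1.1]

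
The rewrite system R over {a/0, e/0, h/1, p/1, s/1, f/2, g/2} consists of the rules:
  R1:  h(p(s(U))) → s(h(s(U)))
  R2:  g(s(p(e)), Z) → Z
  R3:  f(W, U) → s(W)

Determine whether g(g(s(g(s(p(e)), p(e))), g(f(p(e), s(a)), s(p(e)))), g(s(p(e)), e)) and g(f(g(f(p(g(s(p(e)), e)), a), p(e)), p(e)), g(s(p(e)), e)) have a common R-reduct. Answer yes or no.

yes — NF(t₁) = e, NF(t₂) = e

Reduce t₁ = g(g(s(g(s(p(e)), p(e))), g(f(p(e), s(a)), s(p(e)))), g(s(p(e)), e)):
1. g(g(s(g(s(p(e)), p(e))), g(f(p(e), s(a)), s(p(e)))), g(s(p(e)), e))  →  g(g(s(p(e)), g(f(p(e), s(a)), s(p(e)))), g(s(p(e)), e))   [R2 at 1.1.1]
2. g(g(s(p(e)), g(f(p(e), s(a)), s(p(e)))), g(s(p(e)), e))  →  g(g(f(p(e), s(a)), s(p(e))), g(s(p(e)), e))   [R2 at 1]
3. g(g(f(p(e), s(a)), s(p(e))), g(s(p(e)), e))  →  g(g(s(p(e)), s(p(e))), g(s(p(e)), e))   [R3 at 1.1]
4. g(g(s(p(e)), s(p(e))), g(s(p(e)), e))  →  g(s(p(e)), g(s(p(e)), e))   [R2 at 1]
5. g(s(p(e)), g(s(p(e)), e))  →  g(s(p(e)), e)   [R2 at ε]
6. g(s(p(e)), e)  →  e   [R2 at ε]

Reduce t₂ = g(f(g(f(p(g(s(p(e)), e)), a), p(e)), p(e)), g(s(p(e)), e)):
1. g(f(g(f(p(g(s(p(e)), e)), a), p(e)), p(e)), g(s(p(e)), e))  →  g(s(g(f(p(g(s(p(e)), e)), a), p(e))), g(s(p(e)), e))   [R3 at 1]
2. g(s(g(f(p(g(s(p(e)), e)), a), p(e))), g(s(p(e)), e))  →  g(s(g(s(p(g(s(p(e)), e))), p(e))), g(s(p(e)), e))   [R3 at 1.1.1]
3. g(s(g(s(p(g(s(p(e)), e))), p(e))), g(s(p(e)), e))  →  g(s(g(s(p(e)), p(e))), g(s(p(e)), e))   [R2 at 1.1.1.1.1]
4. g(s(g(s(p(e)), p(e))), g(s(p(e)), e))  →  g(s(p(e)), g(s(p(e)), e))   [R2 at 1.1]
5. g(s(p(e)), g(s(p(e)), e))  →  g(s(p(e)), e)   [R2 at ε]
6. g(s(p(e)), e)  →  e   [R2 at ε]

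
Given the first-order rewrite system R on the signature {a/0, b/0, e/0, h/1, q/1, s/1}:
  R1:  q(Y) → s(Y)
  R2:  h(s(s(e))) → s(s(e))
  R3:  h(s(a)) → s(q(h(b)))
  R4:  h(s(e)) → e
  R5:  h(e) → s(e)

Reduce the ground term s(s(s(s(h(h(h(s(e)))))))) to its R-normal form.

1. s(s(s(s(h(h(h(s(e))))))))  →  s(s(s(s(h(h(e))))))   [R4 at 1.1.1.1.1.1]
2. s(s(s(s(h(h(e))))))  →  s(s(s(s(h(s(e))))))   [R5 at 1.1.1.1.1]
3. s(s(s(s(h(s(e))))))  →  s(s(s(s(e))))   [R4 at 1.1.1.1]

s(s(s(s(e))))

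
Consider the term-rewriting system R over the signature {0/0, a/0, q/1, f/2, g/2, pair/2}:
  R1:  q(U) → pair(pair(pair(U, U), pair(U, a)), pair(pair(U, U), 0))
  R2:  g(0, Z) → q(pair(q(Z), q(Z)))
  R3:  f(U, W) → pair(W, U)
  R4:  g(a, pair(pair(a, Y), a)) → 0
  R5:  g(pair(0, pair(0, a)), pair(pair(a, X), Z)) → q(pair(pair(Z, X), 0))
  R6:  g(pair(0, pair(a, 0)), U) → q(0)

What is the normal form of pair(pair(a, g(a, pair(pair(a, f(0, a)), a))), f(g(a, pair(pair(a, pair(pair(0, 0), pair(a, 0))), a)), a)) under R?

pair(pair(a, 0), pair(a, 0))

1. pair(pair(a, g(a, pair(pair(a, f(0, a)), a))), f(g(a, pair(pair(a, pair(pair(0, 0), pair(a, 0))), a)), a))  →  pair(pair(a, 0), f(g(a, pair(pair(a, pair(pair(0, 0), pair(a, 0))), a)), a))   [R4 at 1.2]
2. pair(pair(a, 0), f(g(a, pair(pair(a, pair(pair(0, 0), pair(a, 0))), a)), a))  →  pair(pair(a, 0), pair(a, g(a, pair(pair(a, pair(pair(0, 0), pair(a, 0))), a))))   [R3 at 2]
3. pair(pair(a, 0), pair(a, g(a, pair(pair(a, pair(pair(0, 0), pair(a, 0))), a))))  →  pair(pair(a, 0), pair(a, 0))   [R4 at 2.2]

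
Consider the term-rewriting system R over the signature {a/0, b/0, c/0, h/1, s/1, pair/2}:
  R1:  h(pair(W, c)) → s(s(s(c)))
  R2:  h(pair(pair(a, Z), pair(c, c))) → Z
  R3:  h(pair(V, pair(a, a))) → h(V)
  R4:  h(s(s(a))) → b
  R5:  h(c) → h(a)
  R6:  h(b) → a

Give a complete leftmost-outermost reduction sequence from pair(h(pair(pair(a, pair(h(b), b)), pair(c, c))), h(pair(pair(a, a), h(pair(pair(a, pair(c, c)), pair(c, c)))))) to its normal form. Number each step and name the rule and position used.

1. pair(h(pair(pair(a, pair(h(b), b)), pair(c, c))), h(pair(pair(a, a), h(pair(pair(a, pair(c, c)), pair(c, c))))))  →  pair(pair(h(b), b), h(pair(pair(a, a), h(pair(pair(a, pair(c, c)), pair(c, c))))))   [R2 at 1]
2. pair(pair(h(b), b), h(pair(pair(a, a), h(pair(pair(a, pair(c, c)), pair(c, c))))))  →  pair(pair(a, b), h(pair(pair(a, a), h(pair(pair(a, pair(c, c)), pair(c, c))))))   [R6 at 1.1]
3. pair(pair(a, b), h(pair(pair(a, a), h(pair(pair(a, pair(c, c)), pair(c, c))))))  →  pair(pair(a, b), h(pair(pair(a, a), pair(c, c))))   [R2 at 2.1.2]
4. pair(pair(a, b), h(pair(pair(a, a), pair(c, c))))  →  pair(pair(a, b), a)   [R2 at 2]

pair(pair(a, b), a)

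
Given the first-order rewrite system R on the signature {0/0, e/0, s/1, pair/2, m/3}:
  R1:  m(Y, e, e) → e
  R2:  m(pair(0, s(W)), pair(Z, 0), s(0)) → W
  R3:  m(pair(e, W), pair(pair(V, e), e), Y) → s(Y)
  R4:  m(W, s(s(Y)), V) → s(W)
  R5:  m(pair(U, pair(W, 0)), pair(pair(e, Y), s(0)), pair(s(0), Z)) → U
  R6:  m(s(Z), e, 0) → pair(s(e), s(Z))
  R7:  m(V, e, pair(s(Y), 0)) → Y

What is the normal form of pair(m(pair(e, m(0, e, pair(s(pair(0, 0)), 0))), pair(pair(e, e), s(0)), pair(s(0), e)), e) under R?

1. pair(m(pair(e, m(0, e, pair(s(pair(0, 0)), 0))), pair(pair(e, e), s(0)), pair(s(0), e)), e)  →  pair(m(pair(e, pair(0, 0)), pair(pair(e, e), s(0)), pair(s(0), e)), e)   [R7 at 1.1.2]
2. pair(m(pair(e, pair(0, 0)), pair(pair(e, e), s(0)), pair(s(0), e)), e)  →  pair(e, e)   [R5 at 1]

pair(e, e)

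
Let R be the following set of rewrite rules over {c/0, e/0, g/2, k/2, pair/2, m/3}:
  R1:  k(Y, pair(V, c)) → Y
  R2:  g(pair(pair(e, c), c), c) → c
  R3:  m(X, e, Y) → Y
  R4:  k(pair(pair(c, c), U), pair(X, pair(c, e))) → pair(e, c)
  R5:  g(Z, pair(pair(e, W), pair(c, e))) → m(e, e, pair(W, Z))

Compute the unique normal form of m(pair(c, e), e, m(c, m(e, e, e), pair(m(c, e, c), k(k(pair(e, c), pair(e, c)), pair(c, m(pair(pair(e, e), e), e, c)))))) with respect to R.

1. m(pair(c, e), e, m(c, m(e, e, e), pair(m(c, e, c), k(k(pair(e, c), pair(e, c)), pair(c, m(pair(pair(e, e), e), e, c))))))  →  m(c, m(e, e, e), pair(m(c, e, c), k(k(pair(e, c), pair(e, c)), pair(c, m(pair(pair(e, e), e), e, c)))))   [R3 at ε]
2. m(c, m(e, e, e), pair(m(c, e, c), k(k(pair(e, c), pair(e, c)), pair(c, m(pair(pair(e, e), e), e, c)))))  →  m(c, e, pair(m(c, e, c), k(k(pair(e, c), pair(e, c)), pair(c, m(pair(pair(e, e), e), e, c)))))   [R3 at 2]
3. m(c, e, pair(m(c, e, c), k(k(pair(e, c), pair(e, c)), pair(c, m(pair(pair(e, e), e), e, c)))))  →  pair(m(c, e, c), k(k(pair(e, c), pair(e, c)), pair(c, m(pair(pair(e, e), e), e, c))))   [R3 at ε]
4. pair(m(c, e, c), k(k(pair(e, c), pair(e, c)), pair(c, m(pair(pair(e, e), e), e, c))))  →  pair(c, k(k(pair(e, c), pair(e, c)), pair(c, m(pair(pair(e, e), e), e, c))))   [R3 at 1]
5. pair(c, k(k(pair(e, c), pair(e, c)), pair(c, m(pair(pair(e, e), e), e, c))))  →  pair(c, k(pair(e, c), pair(c, m(pair(pair(e, e), e), e, c))))   [R1 at 2.1]
6. pair(c, k(pair(e, c), pair(c, m(pair(pair(e, e), e), e, c))))  →  pair(c, k(pair(e, c), pair(c, c)))   [R3 at 2.2.2]
7. pair(c, k(pair(e, c), pair(c, c)))  →  pair(c, pair(e, c))   [R1 at 2]

pair(c, pair(e, c))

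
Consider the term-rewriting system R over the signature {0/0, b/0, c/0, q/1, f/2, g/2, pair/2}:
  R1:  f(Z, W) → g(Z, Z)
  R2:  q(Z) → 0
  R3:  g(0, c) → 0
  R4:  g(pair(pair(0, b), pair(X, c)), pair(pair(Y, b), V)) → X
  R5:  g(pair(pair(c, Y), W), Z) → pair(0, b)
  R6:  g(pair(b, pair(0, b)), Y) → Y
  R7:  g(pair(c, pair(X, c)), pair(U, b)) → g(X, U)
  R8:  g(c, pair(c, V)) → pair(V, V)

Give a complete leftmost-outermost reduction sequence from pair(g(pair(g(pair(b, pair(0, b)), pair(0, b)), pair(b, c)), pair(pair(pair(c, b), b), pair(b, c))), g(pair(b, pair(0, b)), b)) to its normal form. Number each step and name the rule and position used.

1. pair(g(pair(g(pair(b, pair(0, b)), pair(0, b)), pair(b, c)), pair(pair(pair(c, b), b), pair(b, c))), g(pair(b, pair(0, b)), b))  →  pair(g(pair(pair(0, b), pair(b, c)), pair(pair(pair(c, b), b), pair(b, c))), g(pair(b, pair(0, b)), b))   [R6 at 1.1.1]
2. pair(g(pair(pair(0, b), pair(b, c)), pair(pair(pair(c, b), b), pair(b, c))), g(pair(b, pair(0, b)), b))  →  pair(b, g(pair(b, pair(0, b)), b))   [R4 at 1]
3. pair(b, g(pair(b, pair(0, b)), b))  →  pair(b, b)   [R6 at 2]

pair(b, b)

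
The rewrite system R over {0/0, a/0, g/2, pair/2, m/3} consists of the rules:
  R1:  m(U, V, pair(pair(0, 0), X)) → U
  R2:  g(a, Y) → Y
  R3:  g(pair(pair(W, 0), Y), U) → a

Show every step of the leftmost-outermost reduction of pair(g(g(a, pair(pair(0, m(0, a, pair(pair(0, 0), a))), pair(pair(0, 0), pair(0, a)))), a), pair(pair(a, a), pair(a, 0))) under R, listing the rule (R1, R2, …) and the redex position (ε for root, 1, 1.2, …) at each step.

1. pair(g(g(a, pair(pair(0, m(0, a, pair(pair(0, 0), a))), pair(pair(0, 0), pair(0, a)))), a), pair(pair(a, a), pair(a, 0)))  →  pair(g(pair(pair(0, m(0, a, pair(pair(0, 0), a))), pair(pair(0, 0), pair(0, a))), a), pair(pair(a, a), pair(a, 0)))   [R2 at 1.1]
2. pair(g(pair(pair(0, m(0, a, pair(pair(0, 0), a))), pair(pair(0, 0), pair(0, a))), a), pair(pair(a, a), pair(a, 0)))  →  pair(g(pair(pair(0, 0), pair(pair(0, 0), pair(0, a))), a), pair(pair(a, a), pair(a, 0)))   [R1 at 1.1.1.2]
3. pair(g(pair(pair(0, 0), pair(pair(0, 0), pair(0, a))), a), pair(pair(a, a), pair(a, 0)))  →  pair(a, pair(pair(a, a), pair(a, 0)))   [R3 at 1]

pair(a, pair(pair(a, a), pair(a, 0)))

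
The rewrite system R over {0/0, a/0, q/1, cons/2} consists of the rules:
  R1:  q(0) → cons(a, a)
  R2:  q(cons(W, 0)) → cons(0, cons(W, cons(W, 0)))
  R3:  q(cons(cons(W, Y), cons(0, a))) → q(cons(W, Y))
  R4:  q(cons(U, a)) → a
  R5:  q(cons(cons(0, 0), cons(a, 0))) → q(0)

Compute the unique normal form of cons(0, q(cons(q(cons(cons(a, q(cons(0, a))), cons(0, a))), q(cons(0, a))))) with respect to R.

cons(0, a)

1. cons(0, q(cons(q(cons(cons(a, q(cons(0, a))), cons(0, a))), q(cons(0, a)))))  →  cons(0, q(cons(q(cons(a, q(cons(0, a)))), q(cons(0, a)))))   [R3 at 2.1.1]
2. cons(0, q(cons(q(cons(a, q(cons(0, a)))), q(cons(0, a)))))  →  cons(0, q(cons(q(cons(a, a)), q(cons(0, a)))))   [R4 at 2.1.1.1.2]
3. cons(0, q(cons(q(cons(a, a)), q(cons(0, a)))))  →  cons(0, q(cons(a, q(cons(0, a)))))   [R4 at 2.1.1]
4. cons(0, q(cons(a, q(cons(0, a)))))  →  cons(0, q(cons(a, a)))   [R4 at 2.1.2]
5. cons(0, q(cons(a, a)))  →  cons(0, a)   [R4 at 2]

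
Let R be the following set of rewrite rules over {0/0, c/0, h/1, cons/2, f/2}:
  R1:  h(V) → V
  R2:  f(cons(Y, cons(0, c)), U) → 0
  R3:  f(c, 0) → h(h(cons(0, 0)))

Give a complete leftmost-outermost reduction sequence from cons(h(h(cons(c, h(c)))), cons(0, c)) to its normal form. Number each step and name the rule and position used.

cons(cons(c, c), cons(0, c))

1. cons(h(h(cons(c, h(c)))), cons(0, c))  →  cons(h(cons(c, h(c))), cons(0, c))   [R1 at 1]
2. cons(h(cons(c, h(c))), cons(0, c))  →  cons(cons(c, h(c)), cons(0, c))   [R1 at 1]
3. cons(cons(c, h(c)), cons(0, c))  →  cons(cons(c, c), cons(0, c))   [R1 at 1.2]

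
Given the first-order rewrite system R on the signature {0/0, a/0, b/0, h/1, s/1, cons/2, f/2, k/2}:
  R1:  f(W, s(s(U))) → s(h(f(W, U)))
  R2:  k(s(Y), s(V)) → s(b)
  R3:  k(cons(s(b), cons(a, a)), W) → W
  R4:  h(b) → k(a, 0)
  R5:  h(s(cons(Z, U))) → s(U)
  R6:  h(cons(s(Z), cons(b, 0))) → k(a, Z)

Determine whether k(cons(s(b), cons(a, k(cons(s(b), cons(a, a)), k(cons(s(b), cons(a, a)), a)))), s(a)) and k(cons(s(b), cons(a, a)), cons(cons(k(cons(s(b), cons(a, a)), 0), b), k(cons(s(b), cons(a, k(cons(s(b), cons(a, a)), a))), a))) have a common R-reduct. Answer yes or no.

no — NF(t₁) = s(a), NF(t₂) = cons(cons(0, b), a)

Reduce t₁ = k(cons(s(b), cons(a, k(cons(s(b), cons(a, a)), k(cons(s(b), cons(a, a)), a)))), s(a)):
1. k(cons(s(b), cons(a, k(cons(s(b), cons(a, a)), k(cons(s(b), cons(a, a)), a)))), s(a))  →  k(cons(s(b), cons(a, k(cons(s(b), cons(a, a)), a))), s(a))   [R3 at 1.2.2]
2. k(cons(s(b), cons(a, k(cons(s(b), cons(a, a)), a))), s(a))  →  k(cons(s(b), cons(a, a)), s(a))   [R3 at 1.2.2]
3. k(cons(s(b), cons(a, a)), s(a))  →  s(a)   [R3 at ε]

Reduce t₂ = k(cons(s(b), cons(a, a)), cons(cons(k(cons(s(b), cons(a, a)), 0), b), k(cons(s(b), cons(a, k(cons(s(b), cons(a, a)), a))), a))):
1. k(cons(s(b), cons(a, a)), cons(cons(k(cons(s(b), cons(a, a)), 0), b), k(cons(s(b), cons(a, k(cons(s(b), cons(a, a)), a))), a)))  →  cons(cons(k(cons(s(b), cons(a, a)), 0), b), k(cons(s(b), cons(a, k(cons(s(b), cons(a, a)), a))), a))   [R3 at ε]
2. cons(cons(k(cons(s(b), cons(a, a)), 0), b), k(cons(s(b), cons(a, k(cons(s(b), cons(a, a)), a))), a))  →  cons(cons(0, b), k(cons(s(b), cons(a, k(cons(s(b), cons(a, a)), a))), a))   [R3 at 1.1]
3. cons(cons(0, b), k(cons(s(b), cons(a, k(cons(s(b), cons(a, a)), a))), a))  →  cons(cons(0, b), k(cons(s(b), cons(a, a)), a))   [R3 at 2.1.2.2]
4. cons(cons(0, b), k(cons(s(b), cons(a, a)), a))  →  cons(cons(0, b), a)   [R3 at 2]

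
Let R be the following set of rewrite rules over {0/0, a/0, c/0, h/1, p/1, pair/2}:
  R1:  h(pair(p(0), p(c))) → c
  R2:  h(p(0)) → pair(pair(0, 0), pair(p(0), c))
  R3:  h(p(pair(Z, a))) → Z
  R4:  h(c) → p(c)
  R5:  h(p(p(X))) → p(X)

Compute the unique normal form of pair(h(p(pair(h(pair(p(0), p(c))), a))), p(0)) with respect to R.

pair(c, p(0))

1. pair(h(p(pair(h(pair(p(0), p(c))), a))), p(0))  →  pair(h(pair(p(0), p(c))), p(0))   [R3 at 1]
2. pair(h(pair(p(0), p(c))), p(0))  →  pair(c, p(0))   [R1 at 1]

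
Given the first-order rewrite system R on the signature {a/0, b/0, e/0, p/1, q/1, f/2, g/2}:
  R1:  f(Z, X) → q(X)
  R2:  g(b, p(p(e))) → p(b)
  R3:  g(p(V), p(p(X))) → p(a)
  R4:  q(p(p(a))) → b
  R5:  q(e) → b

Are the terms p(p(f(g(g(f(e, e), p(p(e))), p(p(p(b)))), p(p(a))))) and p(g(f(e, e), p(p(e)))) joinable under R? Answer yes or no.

Reduce t₁ = p(p(f(g(g(f(e, e), p(p(e))), p(p(p(b)))), p(p(a))))):
1. p(p(f(g(g(f(e, e), p(p(e))), p(p(p(b)))), p(p(a)))))  →  p(p(q(p(p(a)))))   [R1 at 1.1]
2. p(p(q(p(p(a)))))  →  p(p(b))   [R4 at 1.1]

Reduce t₂ = p(g(f(e, e), p(p(e)))):
1. p(g(f(e, e), p(p(e))))  →  p(g(q(e), p(p(e))))   [R1 at 1.1]
2. p(g(q(e), p(p(e))))  →  p(g(b, p(p(e))))   [R5 at 1.1]
3. p(g(b, p(p(e))))  →  p(p(b))   [R2 at 1]

yes — NF(t₁) = p(p(b)), NF(t₂) = p(p(b))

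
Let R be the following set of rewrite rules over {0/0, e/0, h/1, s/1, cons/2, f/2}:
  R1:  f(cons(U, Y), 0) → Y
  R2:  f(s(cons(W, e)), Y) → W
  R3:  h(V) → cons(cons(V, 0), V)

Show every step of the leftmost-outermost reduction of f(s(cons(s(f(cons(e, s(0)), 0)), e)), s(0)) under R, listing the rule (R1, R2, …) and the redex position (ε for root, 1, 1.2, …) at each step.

s(s(0))

1. f(s(cons(s(f(cons(e, s(0)), 0)), e)), s(0))  →  s(f(cons(e, s(0)), 0))   [R2 at ε]
2. s(f(cons(e, s(0)), 0))  →  s(s(0))   [R1 at 1]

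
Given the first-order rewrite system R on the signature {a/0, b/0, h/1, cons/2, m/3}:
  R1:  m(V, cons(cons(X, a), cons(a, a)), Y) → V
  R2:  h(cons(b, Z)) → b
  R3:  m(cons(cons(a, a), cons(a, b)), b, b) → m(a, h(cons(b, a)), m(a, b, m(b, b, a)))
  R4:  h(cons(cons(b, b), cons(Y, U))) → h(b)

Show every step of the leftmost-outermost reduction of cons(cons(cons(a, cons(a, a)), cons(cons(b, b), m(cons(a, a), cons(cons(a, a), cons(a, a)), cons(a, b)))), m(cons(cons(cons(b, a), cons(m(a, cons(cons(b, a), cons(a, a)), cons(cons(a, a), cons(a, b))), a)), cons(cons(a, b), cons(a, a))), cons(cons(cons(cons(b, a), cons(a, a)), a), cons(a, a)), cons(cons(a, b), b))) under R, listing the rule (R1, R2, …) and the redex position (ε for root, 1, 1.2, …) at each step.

cons(cons(cons(a, cons(a, a)), cons(cons(b, b), cons(a, a))), cons(cons(cons(b, a), cons(a, a)), cons(cons(a, b), cons(a, a))))

1. cons(cons(cons(a, cons(a, a)), cons(cons(b, b), m(cons(a, a), cons(cons(a, a), cons(a, a)), cons(a, b)))), m(cons(cons(cons(b, a), cons(m(a, cons(cons(b, a), cons(a, a)), cons(cons(a, a), cons(a, b))), a)), cons(cons(a, b), cons(a, a))), cons(cons(cons(cons(b, a), cons(a, a)), a), cons(a, a)), cons(cons(a, b), b)))  →  cons(cons(cons(a, cons(a, a)), cons(cons(b, b), cons(a, a))), m(cons(cons(cons(b, a), cons(m(a, cons(cons(b, a), cons(a, a)), cons(cons(a, a), cons(a, b))), a)), cons(cons(a, b), cons(a, a))), cons(cons(cons(cons(b, a), cons(a, a)), a), cons(a, a)), cons(cons(a, b), b)))   [R1 at 1.2.2]
2. cons(cons(cons(a, cons(a, a)), cons(cons(b, b), cons(a, a))), m(cons(cons(cons(b, a), cons(m(a, cons(cons(b, a), cons(a, a)), cons(cons(a, a), cons(a, b))), a)), cons(cons(a, b), cons(a, a))), cons(cons(cons(cons(b, a), cons(a, a)), a), cons(a, a)), cons(cons(a, b), b)))  →  cons(cons(cons(a, cons(a, a)), cons(cons(b, b), cons(a, a))), cons(cons(cons(b, a), cons(m(a, cons(cons(b, a), cons(a, a)), cons(cons(a, a), cons(a, b))), a)), cons(cons(a, b), cons(a, a))))   [R1 at 2]
3. cons(cons(cons(a, cons(a, a)), cons(cons(b, b), cons(a, a))), cons(cons(cons(b, a), cons(m(a, cons(cons(b, a), cons(a, a)), cons(cons(a, a), cons(a, b))), a)), cons(cons(a, b), cons(a, a))))  →  cons(cons(cons(a, cons(a, a)), cons(cons(b, b), cons(a, a))), cons(cons(cons(b, a), cons(a, a)), cons(cons(a, b), cons(a, a))))   [R1 at 2.1.2.1]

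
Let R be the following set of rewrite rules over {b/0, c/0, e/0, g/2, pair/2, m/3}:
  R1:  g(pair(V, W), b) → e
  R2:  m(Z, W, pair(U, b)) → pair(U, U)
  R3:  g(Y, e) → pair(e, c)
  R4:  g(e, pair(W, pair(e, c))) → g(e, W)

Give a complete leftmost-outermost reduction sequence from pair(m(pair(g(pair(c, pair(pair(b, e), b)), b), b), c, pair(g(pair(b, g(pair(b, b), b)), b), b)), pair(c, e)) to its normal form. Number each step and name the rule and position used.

1. pair(m(pair(g(pair(c, pair(pair(b, e), b)), b), b), c, pair(g(pair(b, g(pair(b, b), b)), b), b)), pair(c, e))  →  pair(pair(g(pair(b, g(pair(b, b), b)), b), g(pair(b, g(pair(b, b), b)), b)), pair(c, e))   [R2 at 1]
2. pair(pair(g(pair(b, g(pair(b, b), b)), b), g(pair(b, g(pair(b, b), b)), b)), pair(c, e))  →  pair(pair(e, g(pair(b, g(pair(b, b), b)), b)), pair(c, e))   [R1 at 1.1]
3. pair(pair(e, g(pair(b, g(pair(b, b), b)), b)), pair(c, e))  →  pair(pair(e, e), pair(c, e))   [R1 at 1.2]

pair(pair(e, e), pair(c, e))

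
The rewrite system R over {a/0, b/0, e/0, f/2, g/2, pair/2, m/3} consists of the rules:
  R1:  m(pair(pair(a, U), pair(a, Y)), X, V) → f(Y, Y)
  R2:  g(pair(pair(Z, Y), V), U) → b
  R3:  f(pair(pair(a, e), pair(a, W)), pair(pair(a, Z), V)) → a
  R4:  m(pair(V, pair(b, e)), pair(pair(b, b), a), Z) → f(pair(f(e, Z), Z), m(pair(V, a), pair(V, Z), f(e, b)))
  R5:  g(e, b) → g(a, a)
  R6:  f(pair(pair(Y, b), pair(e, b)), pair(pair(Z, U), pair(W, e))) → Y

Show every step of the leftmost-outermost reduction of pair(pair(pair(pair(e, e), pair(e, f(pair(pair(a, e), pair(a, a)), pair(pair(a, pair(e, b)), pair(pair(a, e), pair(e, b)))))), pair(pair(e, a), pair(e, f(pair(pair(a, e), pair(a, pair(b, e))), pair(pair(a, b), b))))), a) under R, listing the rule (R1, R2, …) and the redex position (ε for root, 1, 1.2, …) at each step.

pair(pair(pair(pair(e, e), pair(e, a)), pair(pair(e, a), pair(e, a))), a)

1. pair(pair(pair(pair(e, e), pair(e, f(pair(pair(a, e), pair(a, a)), pair(pair(a, pair(e, b)), pair(pair(a, e), pair(e, b)))))), pair(pair(e, a), pair(e, f(pair(pair(a, e), pair(a, pair(b, e))), pair(pair(a, b), b))))), a)  →  pair(pair(pair(pair(e, e), pair(e, a)), pair(pair(e, a), pair(e, f(pair(pair(a, e), pair(a, pair(b, e))), pair(pair(a, b), b))))), a)   [R3 at 1.1.2.2]
2. pair(pair(pair(pair(e, e), pair(e, a)), pair(pair(e, a), pair(e, f(pair(pair(a, e), pair(a, pair(b, e))), pair(pair(a, b), b))))), a)  →  pair(pair(pair(pair(e, e), pair(e, a)), pair(pair(e, a), pair(e, a))), a)   [R3 at 1.2.2.2]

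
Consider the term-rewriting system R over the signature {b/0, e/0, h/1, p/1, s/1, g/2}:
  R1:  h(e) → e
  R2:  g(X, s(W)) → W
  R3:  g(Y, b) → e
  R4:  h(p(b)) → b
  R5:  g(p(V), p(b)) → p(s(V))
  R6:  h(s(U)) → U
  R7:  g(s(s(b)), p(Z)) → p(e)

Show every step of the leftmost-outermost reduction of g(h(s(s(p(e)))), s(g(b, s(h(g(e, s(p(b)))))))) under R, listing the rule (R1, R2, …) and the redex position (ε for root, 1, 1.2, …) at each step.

b

1. g(h(s(s(p(e)))), s(g(b, s(h(g(e, s(p(b))))))))  →  g(b, s(h(g(e, s(p(b))))))   [R2 at ε]
2. g(b, s(h(g(e, s(p(b))))))  →  h(g(e, s(p(b))))   [R2 at ε]
3. h(g(e, s(p(b))))  →  h(p(b))   [R2 at 1]
4. h(p(b))  →  b   [R4 at ε]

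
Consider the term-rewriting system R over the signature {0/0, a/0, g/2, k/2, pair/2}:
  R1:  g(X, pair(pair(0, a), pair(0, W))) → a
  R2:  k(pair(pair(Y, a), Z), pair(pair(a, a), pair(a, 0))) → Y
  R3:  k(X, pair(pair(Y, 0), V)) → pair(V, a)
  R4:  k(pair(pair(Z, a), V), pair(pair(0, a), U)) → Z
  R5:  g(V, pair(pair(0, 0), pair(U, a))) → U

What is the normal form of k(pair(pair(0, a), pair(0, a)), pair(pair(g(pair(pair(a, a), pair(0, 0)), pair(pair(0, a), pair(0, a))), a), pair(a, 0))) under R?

0

1. k(pair(pair(0, a), pair(0, a)), pair(pair(g(pair(pair(a, a), pair(0, 0)), pair(pair(0, a), pair(0, a))), a), pair(a, 0)))  →  k(pair(pair(0, a), pair(0, a)), pair(pair(a, a), pair(a, 0)))   [R1 at 2.1.1]
2. k(pair(pair(0, a), pair(0, a)), pair(pair(a, a), pair(a, 0)))  →  0   [R2 at ε]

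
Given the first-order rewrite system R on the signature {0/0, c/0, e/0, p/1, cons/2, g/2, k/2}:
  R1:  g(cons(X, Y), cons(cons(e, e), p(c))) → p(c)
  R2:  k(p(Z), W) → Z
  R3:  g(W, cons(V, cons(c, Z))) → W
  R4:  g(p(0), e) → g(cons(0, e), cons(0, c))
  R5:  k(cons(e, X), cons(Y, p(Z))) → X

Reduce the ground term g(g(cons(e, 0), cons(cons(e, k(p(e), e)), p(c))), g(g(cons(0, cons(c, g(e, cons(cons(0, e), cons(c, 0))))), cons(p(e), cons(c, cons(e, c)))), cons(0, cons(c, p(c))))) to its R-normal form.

p(c)

1. g(g(cons(e, 0), cons(cons(e, k(p(e), e)), p(c))), g(g(cons(0, cons(c, g(e, cons(cons(0, e), cons(c, 0))))), cons(p(e), cons(c, cons(e, c)))), cons(0, cons(c, p(c)))))  →  g(g(cons(e, 0), cons(cons(e, e), p(c))), g(g(cons(0, cons(c, g(e, cons(cons(0, e), cons(c, 0))))), cons(p(e), cons(c, cons(e, c)))), cons(0, cons(c, p(c)))))   [R2 at 1.2.1.2]
2. g(g(cons(e, 0), cons(cons(e, e), p(c))), g(g(cons(0, cons(c, g(e, cons(cons(0, e), cons(c, 0))))), cons(p(e), cons(c, cons(e, c)))), cons(0, cons(c, p(c)))))  →  g(p(c), g(g(cons(0, cons(c, g(e, cons(cons(0, e), cons(c, 0))))), cons(p(e), cons(c, cons(e, c)))), cons(0, cons(c, p(c)))))   [R1 at 1]
3. g(p(c), g(g(cons(0, cons(c, g(e, cons(cons(0, e), cons(c, 0))))), cons(p(e), cons(c, cons(e, c)))), cons(0, cons(c, p(c)))))  →  g(p(c), g(cons(0, cons(c, g(e, cons(cons(0, e), cons(c, 0))))), cons(p(e), cons(c, cons(e, c)))))   [R3 at 2]
4. g(p(c), g(cons(0, cons(c, g(e, cons(cons(0, e), cons(c, 0))))), cons(p(e), cons(c, cons(e, c)))))  →  g(p(c), cons(0, cons(c, g(e, cons(cons(0, e), cons(c, 0))))))   [R3 at 2]
5. g(p(c), cons(0, cons(c, g(e, cons(cons(0, e), cons(c, 0))))))  →  p(c)   [R3 at ε]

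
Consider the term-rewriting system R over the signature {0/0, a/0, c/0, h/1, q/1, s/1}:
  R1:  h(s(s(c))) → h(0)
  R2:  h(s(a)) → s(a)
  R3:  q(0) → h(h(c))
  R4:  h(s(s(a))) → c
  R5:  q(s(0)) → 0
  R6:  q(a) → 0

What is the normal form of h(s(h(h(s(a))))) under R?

1. h(s(h(h(s(a)))))  →  h(s(h(s(a))))   [R2 at 1.1.1]
2. h(s(h(s(a))))  →  h(s(s(a)))   [R2 at 1.1]
3. h(s(s(a)))  →  c   [R4 at ε]

c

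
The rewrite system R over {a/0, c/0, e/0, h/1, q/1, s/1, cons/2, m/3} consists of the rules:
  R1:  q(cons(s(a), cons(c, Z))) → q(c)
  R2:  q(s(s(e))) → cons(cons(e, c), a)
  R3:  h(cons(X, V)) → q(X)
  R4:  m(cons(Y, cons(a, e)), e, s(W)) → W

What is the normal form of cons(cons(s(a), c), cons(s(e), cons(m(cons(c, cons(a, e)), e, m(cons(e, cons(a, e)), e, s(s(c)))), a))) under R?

cons(cons(s(a), c), cons(s(e), cons(c, a)))

1. cons(cons(s(a), c), cons(s(e), cons(m(cons(c, cons(a, e)), e, m(cons(e, cons(a, e)), e, s(s(c)))), a)))  →  cons(cons(s(a), c), cons(s(e), cons(m(cons(c, cons(a, e)), e, s(c)), a)))   [R4 at 2.2.1.3]
2. cons(cons(s(a), c), cons(s(e), cons(m(cons(c, cons(a, e)), e, s(c)), a)))  →  cons(cons(s(a), c), cons(s(e), cons(c, a)))   [R4 at 2.2.1]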